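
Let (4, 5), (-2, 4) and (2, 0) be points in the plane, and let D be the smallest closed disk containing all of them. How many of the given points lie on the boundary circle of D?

3

Call the three points A, B, C in the order given.
Side lengths²: AB² = 37, AC² = 29, BC² = 32.
Since AB² = 37 < 32 + 29 = 61, the triangle is acute, so the smallest enclosing circle is the circumcircle.
Circumcentre = (17/14, 45/14), r² = 1073/98.
The points at distance exactly r from the centre are (4, 5), (-2, 4), (2, 0) — 3 points.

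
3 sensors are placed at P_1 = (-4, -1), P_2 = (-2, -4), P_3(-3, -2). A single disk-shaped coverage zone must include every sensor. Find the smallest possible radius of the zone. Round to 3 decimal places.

1.803

Side lengths²: P_1P_2² = 13, P_1P_3² = 2, P_2P_3² = 5.
Since P_1P_2² = 13 ≥ 5 + 2 = 7, the angle opposite P_1P_2 is not acute, so the smallest enclosing circle has P_1P_2 as diameter.
Centre = midpoint of P_1P_2 = (-3, -2.5), r² = 13/4 = 3.25.
r = √(3.25) ≈ 1.803.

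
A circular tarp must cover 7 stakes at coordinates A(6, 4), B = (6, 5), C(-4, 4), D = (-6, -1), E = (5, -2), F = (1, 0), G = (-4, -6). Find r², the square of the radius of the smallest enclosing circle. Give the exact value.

55.25

The minimum enclosing circle of a finite set is fixed by two of the points (as a diameter) or three (as a circumcircle).
The farthest pair is B–G with squared distance 221. The circle on this segment as diameter has centre (1, -0.5) and r² = 221/4 = 55.25.
Check A: distance² to centre = 45.25 ≤ 55.25, so it lies inside.
All remaining points lie in this disk, and no smaller disk contains both endpoints, so this is the minimum enclosing circle.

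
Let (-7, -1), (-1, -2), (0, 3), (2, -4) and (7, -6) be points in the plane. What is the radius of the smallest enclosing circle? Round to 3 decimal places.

7.433

The minimum enclosing circle of a finite set is fixed by two of the points (as a diameter) or three (as a circumcircle).
The farthest pair is (-7, -1)–(7, -6) with squared distance 221. The circle on this segment as diameter has centre (0, -3.5) and r² = 221/4 = 55.25.
Check (-1, -2): distance² to centre = 3.25 ≤ 55.25, so it lies inside.
All remaining points lie in this disk, and no smaller disk contains both endpoints, so this is the minimum enclosing circle.
r = √(55.25) ≈ 7.433.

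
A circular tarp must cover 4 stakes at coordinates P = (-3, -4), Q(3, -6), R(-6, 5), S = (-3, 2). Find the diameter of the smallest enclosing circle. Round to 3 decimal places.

14.213

The minimum enclosing circle of a finite set is fixed by two of the points (as a diameter) or three (as a circumcircle).
The farthest pair is Q–R with squared distance 202. The circle on this segment as diameter has centre (-1.5, -0.5) and r² = 202/4 = 50.5.
Check P: distance² to centre = 14.5 ≤ 50.5, so it lies inside.
All remaining points lie in this disk, and no smaller disk contains both endpoints, so this is the minimum enclosing circle.
Diameter = 2r = 2√(50.5) ≈ 14.213.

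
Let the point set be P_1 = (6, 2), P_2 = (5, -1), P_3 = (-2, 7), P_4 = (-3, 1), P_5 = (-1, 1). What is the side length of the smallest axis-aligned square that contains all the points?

The bounding box has width 9 and height 8.
An axis-aligned square enclosing the set must have side ≥ max(width, height).
So the minimum side is max(9, 8) = 9.

9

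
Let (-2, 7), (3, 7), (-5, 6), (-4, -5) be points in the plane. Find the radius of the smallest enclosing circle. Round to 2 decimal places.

6.95

The farthest pair is (3, 7)–(-4, -5) with squared distance 193. The circle on this segment as diameter has centre (-0.5, 1) and r² = 193/4 = 48.25.
Check (-2, 7): distance² to centre = 38.25 ≤ 48.25, so it lies inside.
All remaining points lie in this disk, and no smaller disk contains both endpoints, so this is the minimum enclosing circle.
r = √(48.25) ≈ 6.95.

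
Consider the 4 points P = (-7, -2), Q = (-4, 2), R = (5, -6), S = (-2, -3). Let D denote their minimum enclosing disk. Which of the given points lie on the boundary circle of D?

P, Q, R

The minimum enclosing circle is determined by three boundary points: P, Q, R.
Their circumcentre is (-5/6, -3.5) with r² = 725/18.
The farthest remaining point S is at distance² 29/18 ≤ 725/18.
The points at distance exactly r from the centre are P, Q, R — 3 points.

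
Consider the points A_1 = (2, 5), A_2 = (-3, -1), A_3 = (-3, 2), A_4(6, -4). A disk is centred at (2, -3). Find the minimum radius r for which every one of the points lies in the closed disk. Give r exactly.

The required radius is the distance from (2, -3) to the farthest point.
Squared distances: 64, 29, 50, 17.
Maximum is 64, attained at A_1.
r = √64 = 8.

8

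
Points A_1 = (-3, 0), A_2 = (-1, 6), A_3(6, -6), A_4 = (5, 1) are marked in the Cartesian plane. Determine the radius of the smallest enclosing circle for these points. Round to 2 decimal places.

The minimum enclosing circle of a finite set is fixed by two of the points (as a diameter) or three (as a circumcircle).
The farthest pair is A_2–A_3 with squared distance 193. The circle on this segment as diameter has centre (2.5, 0) and r² = 193/4 = 48.25.
Check A_1: distance² to centre = 30.25 ≤ 48.25, so it lies inside.
All remaining points lie in this disk, and no smaller disk contains both endpoints, so this is the minimum enclosing circle.
r = √(48.25) ≈ 6.95.

6.95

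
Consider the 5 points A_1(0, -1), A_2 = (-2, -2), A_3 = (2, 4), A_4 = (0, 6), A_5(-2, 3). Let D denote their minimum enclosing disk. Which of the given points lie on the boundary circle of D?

A_2, A_4

The farthest pair is A_2–A_4 with squared distance 68. The circle on this segment as diameter has centre (-1, 2) and r² = 68/4 = 17.
Check A_1: distance² to centre = 10 ≤ 17, so it lies inside.
All remaining points lie in this disk, and no smaller disk contains both endpoints, so this is the minimum enclosing circle.
The points at distance exactly r from the centre are A_2, A_4 — 2 points.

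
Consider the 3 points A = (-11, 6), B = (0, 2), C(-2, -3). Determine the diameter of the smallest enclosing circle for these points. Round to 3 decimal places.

Side lengths²: AB² = 137, AC² = 162, BC² = 29.
Since AC² = 162 < 137 + 29 = 166, the triangle is acute, so the smallest enclosing circle is the circumcircle.
Circumcentre = (-89/14, 23/14), r² = 3973/98.
Diameter = 2r = 2√(3973/98) ≈ 12.734.

12.734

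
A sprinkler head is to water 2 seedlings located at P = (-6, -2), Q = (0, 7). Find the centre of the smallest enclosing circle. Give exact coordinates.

The smallest circle enclosing two points has them as diameter endpoints.
Centre = midpoint = (-3, 2.5); r² = |PQ|²/4 = 117/4 = 29.25.
Centre = (-3, 2.5).

(-3, 2.5)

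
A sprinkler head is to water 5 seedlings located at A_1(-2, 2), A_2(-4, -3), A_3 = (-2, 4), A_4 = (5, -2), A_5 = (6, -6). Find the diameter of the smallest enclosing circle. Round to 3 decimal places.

12.806

The farthest pair is A_3–A_5 with squared distance 164. The circle on this segment as diameter has centre (2, -1) and r² = 164/4 = 41.
Check A_1: distance² to centre = 25 ≤ 41, so it lies inside.
All remaining points lie in this disk, and no smaller disk contains both endpoints, so this is the minimum enclosing circle.
Diameter = 2r = 2√41 ≈ 12.806.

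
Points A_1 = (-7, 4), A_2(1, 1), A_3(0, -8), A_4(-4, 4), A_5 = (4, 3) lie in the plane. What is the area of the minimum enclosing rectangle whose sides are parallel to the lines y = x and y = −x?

142.5

In coordinates u = x + y, v = x − y the rectangle is axis-aligned; the map (x,y)→(u,v) scales areas by 2.
u-values: -3, 2, -8, 0, 7; range = 7 − (-8) = 15.
v-values: -11, 0, 8, -8, 1; range = 8 − (-11) = 19.
Area = (15 × 19) / 2 = 142.5.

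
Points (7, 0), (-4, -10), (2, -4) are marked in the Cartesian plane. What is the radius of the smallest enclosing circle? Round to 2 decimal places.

Call the three points A, B, C in the order given.
Side lengths²: AB² = 221, AC² = 41, BC² = 72.
Since AB² = 221 ≥ 72 + 41 = 113, the angle opposite AB is not acute, so the smallest enclosing circle has AB as diameter.
Centre = midpoint of AB = (1.5, -5), r² = 221/4 = 55.25.
r = √(55.25) ≈ 7.43.

7.43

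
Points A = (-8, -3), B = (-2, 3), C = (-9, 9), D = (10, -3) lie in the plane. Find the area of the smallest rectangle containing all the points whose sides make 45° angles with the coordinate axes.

279

In coordinates u = x + y, v = x − y the rectangle is axis-aligned; the map (x,y)→(u,v) scales areas by 2.
u-values: -11, 1, 0, 7; range = 7 − (-11) = 18.
v-values: -5, -5, -18, 13; range = 13 − (-18) = 31.
Area = (18 × 31) / 2 = 279.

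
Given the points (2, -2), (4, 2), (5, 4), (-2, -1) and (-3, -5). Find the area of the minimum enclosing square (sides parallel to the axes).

The bounding box has width 8 and height 9.
An axis-aligned square enclosing the set must have side ≥ max(width, height).
So the minimum side is max(8, 9) = 9.
Area = 9² = 81.

81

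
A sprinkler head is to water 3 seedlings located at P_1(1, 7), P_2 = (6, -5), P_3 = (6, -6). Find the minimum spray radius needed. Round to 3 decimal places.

Side lengths²: P_1P_2² = 169, P_1P_3² = 194, P_2P_3² = 1.
Since P_1P_3² = 194 ≥ 169 + 1 = 170, the angle opposite P_1P_3 is not acute, so the smallest enclosing circle has P_1P_3 as diameter.
Centre = midpoint of P_1P_3 = (3.5, 0.5), r² = 194/4 = 48.5.
r = √(48.5) ≈ 6.964.

6.964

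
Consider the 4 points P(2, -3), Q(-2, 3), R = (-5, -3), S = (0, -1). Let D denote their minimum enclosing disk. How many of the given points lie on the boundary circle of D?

3

The minimum enclosing circle of a finite set is fixed by two of the points (as a diameter) or three (as a circumcircle).
The minimum enclosing circle is determined by three boundary points: P, Q, R.
Their circumcentre is (-1.5, -1) with r² = 16.25.
The farthest remaining point S is at distance² 2.25 ≤ 16.25.
The points at distance exactly r from the centre are P, Q, R — 3 points.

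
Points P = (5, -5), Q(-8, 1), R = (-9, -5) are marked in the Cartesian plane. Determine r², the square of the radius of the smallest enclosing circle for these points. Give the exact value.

Side lengths²: PQ² = 205, PR² = 196, QR² = 37.
Since PQ² = 205 < 196 + 37 = 233, the triangle is acute, so the smallest enclosing circle is the circumcircle.
Circumcentre = (-2, -37/12), r² = 7585/144.

7585/144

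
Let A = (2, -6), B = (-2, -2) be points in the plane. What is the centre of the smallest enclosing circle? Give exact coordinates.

(0, -4)

The smallest circle enclosing two points has them as diameter endpoints.
Centre = midpoint = (0, -4); r² = |AB|²/4 = 32/4 = 8.
Centre = (0, -4).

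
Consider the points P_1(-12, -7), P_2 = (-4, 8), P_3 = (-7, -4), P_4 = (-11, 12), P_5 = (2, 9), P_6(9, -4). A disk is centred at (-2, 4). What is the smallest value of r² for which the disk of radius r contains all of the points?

The required radius is the distance from (-2, 4) to the farthest point.
Squared distances: 221, 20, 89, 145, 41, 185.
Maximum is 221, attained at P_1.

221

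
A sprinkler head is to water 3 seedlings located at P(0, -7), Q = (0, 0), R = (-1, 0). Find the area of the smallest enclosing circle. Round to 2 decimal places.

39.27

Side lengths²: PQ² = 49, PR² = 50, QR² = 1.
Since PR² = 50 ≥ 49 + 1 = 50, the angle opposite PR is not acute, so the smallest enclosing circle has PR as diameter.
Centre = midpoint of PR = (-0.5, -3.5), r² = 50/4 = 12.5.
Area = π·r² = π·12.5 ≈ 39.27.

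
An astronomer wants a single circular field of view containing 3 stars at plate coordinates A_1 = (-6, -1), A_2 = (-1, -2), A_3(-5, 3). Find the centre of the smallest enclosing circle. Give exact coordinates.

(-131/42, 17/42)

Side lengths²: A_1A_2² = 26, A_1A_3² = 17, A_2A_3² = 41.
Since A_2A_3² = 41 < 26 + 17 = 43, the triangle is acute, so the smallest enclosing circle is the circumcircle.
Circumcentre = (-131/42, 17/42), r² = 9061/882.
Centre = (-131/42, 17/42).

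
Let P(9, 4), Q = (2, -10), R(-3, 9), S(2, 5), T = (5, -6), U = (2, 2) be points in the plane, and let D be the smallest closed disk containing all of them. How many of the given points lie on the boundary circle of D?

The minimum enclosing circle is determined by three boundary points: P, Q, R.
Their circumcentre is (9/58, -19/58) with r² = 163085/1682.
The farthest remaining point T is at distance² 93601/1682 ≤ 163085/1682.
The points at distance exactly r from the centre are P, Q, R — 3 points.

3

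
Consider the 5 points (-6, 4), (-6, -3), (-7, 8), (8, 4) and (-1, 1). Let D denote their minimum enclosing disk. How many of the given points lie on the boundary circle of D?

3

By Welzl's lemma the MEC is supported by two points (diametrically opposite) or three points (on a circumcircle).
The minimum enclosing circle is determined by three boundary points: (-6, -3), (-7, 8), (8, 4).
Their circumcentre is (-13/46, 141/46) with r² = 73505/1058.
The farthest remaining point (-6, 4) is at distance² 35509/1058 ≤ 73505/1058.
The points at distance exactly r from the centre are (-6, -3), (-7, 8), (8, 4) — 3 points.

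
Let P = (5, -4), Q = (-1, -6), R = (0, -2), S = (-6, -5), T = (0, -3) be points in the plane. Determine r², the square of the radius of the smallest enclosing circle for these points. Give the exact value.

A smallest enclosing disk is always determined by at most three of the input points on its boundary.
The farthest pair is P–S with squared distance 122. The circle on this segment as diameter has centre (-0.5, -4.5) and r² = 122/4 = 30.5.
Check Q: distance² to centre = 2.5 ≤ 30.5, so it lies inside.
All remaining points lie in this disk, and no smaller disk contains both endpoints, so this is the minimum enclosing circle.

30.5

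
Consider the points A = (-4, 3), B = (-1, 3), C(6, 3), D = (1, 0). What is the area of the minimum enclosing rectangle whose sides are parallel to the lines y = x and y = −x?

50

In coordinates u = x + y, v = x − y the rectangle is axis-aligned; the map (x,y)→(u,v) scales areas by 2.
u-values: -1, 2, 9, 1; range = 9 − (-1) = 10.
v-values: -7, -4, 3, 1; range = 3 − (-7) = 10.
Area = (10 × 10) / 2 = 50.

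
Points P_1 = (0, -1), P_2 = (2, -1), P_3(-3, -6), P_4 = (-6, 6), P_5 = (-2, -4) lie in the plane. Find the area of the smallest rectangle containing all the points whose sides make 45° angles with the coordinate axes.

75

In coordinates u = x + y, v = x − y the rectangle is axis-aligned; the map (x,y)→(u,v) scales areas by 2.
u-values: -1, 1, -9, 0, -6; range = 1 − (-9) = 10.
v-values: 1, 3, 3, -12, 2; range = 3 − (-12) = 15.
Area = (10 × 15) / 2 = 75.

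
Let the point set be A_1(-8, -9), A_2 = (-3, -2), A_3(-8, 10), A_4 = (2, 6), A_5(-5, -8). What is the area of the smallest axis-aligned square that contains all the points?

The bounding box has width 10 and height 19.
An axis-aligned square enclosing the set must have side ≥ max(width, height).
So the minimum side is max(10, 19) = 19.
Area = 19² = 361.

361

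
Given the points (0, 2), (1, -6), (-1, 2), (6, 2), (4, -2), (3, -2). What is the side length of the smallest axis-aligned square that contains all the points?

The bounding box has width 7 and height 8.
An axis-aligned square enclosing the set must have side ≥ max(width, height).
So the minimum side is max(7, 8) = 8.

8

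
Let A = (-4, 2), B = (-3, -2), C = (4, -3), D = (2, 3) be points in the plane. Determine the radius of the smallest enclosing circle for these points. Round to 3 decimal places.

4.717

The minimum enclosing circle of a finite set is fixed by two of the points (as a diameter) or three (as a circumcircle).
The farthest pair is A–C with squared distance 89. The circle on this segment as diameter has centre (0, -0.5) and r² = 89/4 = 22.25.
Check B: distance² to centre = 11.25 ≤ 22.25, so it lies inside.
All remaining points lie in this disk, and no smaller disk contains both endpoints, so this is the minimum enclosing circle.
r = √(22.25) ≈ 4.717.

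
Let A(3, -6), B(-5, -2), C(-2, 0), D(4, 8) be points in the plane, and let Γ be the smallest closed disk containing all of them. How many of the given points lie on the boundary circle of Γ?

3

The minimum enclosing circle of a finite set is fixed by two of the points (as a diameter) or three (as a circumcircle).
The minimum enclosing circle is determined by three boundary points: A, B, D.
Their circumcentre is (91/58, 33/29) with r² = 178285/3364.
The farthest remaining point C is at distance² 47205/3364 ≤ 178285/3364.
The points at distance exactly r from the centre are A, B, D — 3 points.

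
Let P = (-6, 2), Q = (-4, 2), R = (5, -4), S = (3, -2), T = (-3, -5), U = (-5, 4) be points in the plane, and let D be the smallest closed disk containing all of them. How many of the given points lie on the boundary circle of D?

2

A smallest enclosing disk is always determined by at most three of the input points on its boundary.
The farthest pair is R–U with squared distance 164. The circle on this segment as diameter has centre (0, 0) and r² = 164/4 = 41.
Check P: distance² to centre = 40 ≤ 41, so it lies inside.
All remaining points lie in this disk, and no smaller disk contains both endpoints, so this is the minimum enclosing circle.
The points at distance exactly r from the centre are R, U — 2 points.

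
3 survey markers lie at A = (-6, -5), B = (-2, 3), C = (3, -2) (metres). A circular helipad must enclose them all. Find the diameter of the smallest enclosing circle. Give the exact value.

Side lengths²: AB² = 80, AC² = 90, BC² = 50.
Since AC² = 90 < 80 + 50 = 130, the triangle is acute, so the smallest enclosing circle is the circumcircle.
Circumcentre = (-2, -2), r² = 25.
Diameter = 2r = 2√25 = 10.

10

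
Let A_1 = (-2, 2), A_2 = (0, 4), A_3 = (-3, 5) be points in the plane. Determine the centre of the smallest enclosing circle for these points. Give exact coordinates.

Side lengths²: A_1A_2² = 8, A_1A_3² = 10, A_2A_3² = 10.
Since A_2A_3² = 10 < 10 + 8 = 18, the triangle is acute, so the smallest enclosing circle is the circumcircle.
Circumcentre = (-1.75, 3.75), r² = 3.125.
Centre = (-1.75, 3.75).

(-1.75, 3.75)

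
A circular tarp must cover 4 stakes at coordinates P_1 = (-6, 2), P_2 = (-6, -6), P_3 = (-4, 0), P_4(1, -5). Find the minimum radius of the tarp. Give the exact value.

The minimum enclosing circle is determined by three boundary points: P_1, P_2, P_4.
Their circumcentre is (-3, -2) with r² = 25.
The farthest remaining point P_3 is at distance² 5 ≤ 25.
r = √25 = 5.

5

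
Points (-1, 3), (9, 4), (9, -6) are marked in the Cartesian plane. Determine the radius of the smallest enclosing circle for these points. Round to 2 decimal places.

Call the three points A, B, C in the order given.
Side lengths²: AB² = 101, AC² = 181, BC² = 100.
Since AC² = 181 < 101 + 100 = 201, the triangle is acute, so the smallest enclosing circle is the circumcircle.
Circumcentre = (4.45, -1), r² = 45.7025.
r = √(45.7025) ≈ 6.76.

6.76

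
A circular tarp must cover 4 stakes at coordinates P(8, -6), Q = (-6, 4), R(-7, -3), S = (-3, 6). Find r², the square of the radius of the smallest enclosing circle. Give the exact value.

The minimum enclosing circle of a finite set is fixed by two of the points (as a diameter) or three (as a circumcircle).
The farthest pair is P–Q with squared distance 296. The circle on this segment as diameter has centre (1, -1) and r² = 296/4 = 74.
Check R: distance² to centre = 68 ≤ 74, so it lies inside.
All remaining points lie in this disk, and no smaller disk contains both endpoints, so this is the minimum enclosing circle.

74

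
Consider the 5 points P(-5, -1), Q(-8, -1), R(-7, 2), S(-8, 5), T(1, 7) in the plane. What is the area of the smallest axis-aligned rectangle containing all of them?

x ranges over [-8, 1], width 9.
y ranges over [-1, 7], height 8.
Area = 9 × 8 = 72.

72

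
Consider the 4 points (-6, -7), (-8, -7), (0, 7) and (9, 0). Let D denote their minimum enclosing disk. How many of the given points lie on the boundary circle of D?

By Welzl's lemma the MEC is supported by two points (diametrically opposite) or three points (on a circumcircle).
The minimum enclosing circle is determined by three boundary points: (-8, -7), (0, 7), (9, 0).
Their circumcentre is (0, -16/7) with r² = 4225/49.
The farthest remaining point (-6, -7) is at distance² 2853/49 ≤ 4225/49.
The points at distance exactly r from the centre are (-8, -7), (0, 7), (9, 0) — 3 points.

3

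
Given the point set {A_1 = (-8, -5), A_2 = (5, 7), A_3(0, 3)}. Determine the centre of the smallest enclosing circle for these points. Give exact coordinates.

Side lengths²: A_1A_2² = 313, A_1A_3² = 128, A_2A_3² = 41.
Since A_1A_2² = 313 ≥ 128 + 41 = 169, the angle opposite A_1A_2 is not acute, so the smallest enclosing circle has A_1A_2 as diameter.
Centre = midpoint of A_1A_2 = (-1.5, 1), r² = 313/4 = 78.25.
Centre = (-1.5, 1).

(-1.5, 1)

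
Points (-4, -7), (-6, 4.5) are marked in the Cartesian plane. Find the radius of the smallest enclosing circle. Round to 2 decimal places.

5.84

The smallest circle enclosing two points has them as diameter endpoints.
Centre = midpoint = (-5, -1.25); r² = |(-4, -7)−(-6, 4.5)|²/4 = 136.25/4 = 34.0625.
r = √(34.0625) ≈ 5.84.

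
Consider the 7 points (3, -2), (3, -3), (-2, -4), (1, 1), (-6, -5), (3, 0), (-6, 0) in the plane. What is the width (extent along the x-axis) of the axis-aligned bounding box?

9

max x = 3, min x = -6, so width = 9.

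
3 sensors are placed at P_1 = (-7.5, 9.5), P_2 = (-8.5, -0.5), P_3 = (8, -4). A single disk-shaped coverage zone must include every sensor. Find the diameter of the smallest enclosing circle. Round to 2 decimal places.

20.55

Side lengths²: P_1P_2² = 101, P_1P_3² = 422.5, P_2P_3² = 284.5.
Since P_1P_3² = 422.5 ≥ 284.5 + 101 = 385.5, the angle opposite P_1P_3 is not acute, so the smallest enclosing circle has P_1P_3 as diameter.
Centre = midpoint of P_1P_3 = (0.25, 2.75), r² = 422.5/4 = 105.625.
Diameter = 2r = 2√(105.625) ≈ 20.55.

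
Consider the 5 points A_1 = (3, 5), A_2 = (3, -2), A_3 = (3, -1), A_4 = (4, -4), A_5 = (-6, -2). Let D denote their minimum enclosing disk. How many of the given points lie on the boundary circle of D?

A smallest enclosing disk is always determined by at most three of the input points on its boundary.
The minimum enclosing circle is determined by three boundary points: A_1, A_4, A_5.
Their circumcentre is (-17/44, 3/44) with r² = 34645/968.
The farthest remaining point A_2 is at distance² 15241/968 ≤ 34645/968.
The points at distance exactly r from the centre are A_1, A_4, A_5 — 3 points.

3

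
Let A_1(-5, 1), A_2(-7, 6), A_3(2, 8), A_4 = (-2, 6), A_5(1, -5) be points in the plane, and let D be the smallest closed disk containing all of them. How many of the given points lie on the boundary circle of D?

The minimum enclosing circle is determined by three boundary points: A_2, A_3, A_5.
Their circumcentre is (-61/46, 79/46) with r² = 53465/1058.
The farthest remaining point A_4 is at distance² 19885/1058 ≤ 53465/1058.
The points at distance exactly r from the centre are A_2, A_3, A_5 — 3 points.

3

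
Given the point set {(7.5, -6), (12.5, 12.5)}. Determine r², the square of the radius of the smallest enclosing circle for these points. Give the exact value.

91.8125

The smallest circle enclosing two points has them as diameter endpoints.
Centre = midpoint = (10, 3.25); r² = |(7.5, -6)−(12.5, 12.5)|²/4 = 367.25/4 = 91.8125.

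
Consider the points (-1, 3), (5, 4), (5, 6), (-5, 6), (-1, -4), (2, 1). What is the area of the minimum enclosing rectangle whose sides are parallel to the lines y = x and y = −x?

112

In coordinates u = x + y, v = x − y the rectangle is axis-aligned; the map (x,y)→(u,v) scales areas by 2.
u-values: 2, 9, 11, 1, -5, 3; range = 11 − (-5) = 16.
v-values: -4, 1, -1, -11, 3, 1; range = 3 − (-11) = 14.
Area = (16 × 14) / 2 = 112.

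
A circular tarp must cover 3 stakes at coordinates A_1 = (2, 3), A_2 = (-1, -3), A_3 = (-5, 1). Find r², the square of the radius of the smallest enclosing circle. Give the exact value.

265/18

Side lengths²: A_1A_2² = 45, A_1A_3² = 53, A_2A_3² = 32.
Since A_1A_3² = 53 < 45 + 32 = 77, the triangle is acute, so the smallest enclosing circle is the circumcircle.
Circumcentre = (-7/6, 5/6), r² = 265/18.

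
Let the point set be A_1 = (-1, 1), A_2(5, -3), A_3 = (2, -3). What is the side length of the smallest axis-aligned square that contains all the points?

6

The bounding box has width 6 and height 4.
An axis-aligned square enclosing the set must have side ≥ max(width, height).
So the minimum side is max(6, 4) = 6.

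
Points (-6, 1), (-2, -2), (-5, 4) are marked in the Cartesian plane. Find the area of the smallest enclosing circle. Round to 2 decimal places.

35.34

Call the three points A, B, C in the order given.
Side lengths²: AB² = 25, AC² = 10, BC² = 45.
Since BC² = 45 ≥ 25 + 10 = 35, the angle opposite BC is not acute, so the smallest enclosing circle has BC as diameter.
Centre = midpoint of BC = (-3.5, 1), r² = 45/4 = 11.25.
Area = π·r² = π·11.25 ≈ 35.34.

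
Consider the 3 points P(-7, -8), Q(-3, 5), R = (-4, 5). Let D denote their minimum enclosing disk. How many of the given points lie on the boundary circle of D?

2

Side lengths²: PQ² = 185, PR² = 178, QR² = 1.
Since PQ² = 185 ≥ 178 + 1 = 179, the angle opposite PQ is not acute, so the smallest enclosing circle has PQ as diameter.
Centre = midpoint of PQ = (-5, -1.5), r² = 185/4 = 46.25.
The points at distance exactly r from the centre are P, Q — 2 points.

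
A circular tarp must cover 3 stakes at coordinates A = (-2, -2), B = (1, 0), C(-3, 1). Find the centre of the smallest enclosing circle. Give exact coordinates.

(-25/22, -1/22)

Side lengths²: AB² = 13, AC² = 10, BC² = 17.
Since BC² = 17 < 13 + 10 = 23, the triangle is acute, so the smallest enclosing circle is the circumcircle.
Circumcentre = (-25/22, -1/22), r² = 1105/242.
Centre = (-25/22, -1/22).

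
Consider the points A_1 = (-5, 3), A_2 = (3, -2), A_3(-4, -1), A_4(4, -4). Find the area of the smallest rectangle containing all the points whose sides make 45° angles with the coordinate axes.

In coordinates u = x + y, v = x − y the rectangle is axis-aligned; the map (x,y)→(u,v) scales areas by 2.
u-values: -2, 1, -5, 0; range = 1 − (-5) = 6.
v-values: -8, 5, -3, 8; range = 8 − (-8) = 16.
Area = (6 × 16) / 2 = 48.

48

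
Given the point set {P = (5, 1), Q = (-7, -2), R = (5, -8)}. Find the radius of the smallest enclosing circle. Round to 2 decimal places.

6.91

Side lengths²: PQ² = 153, PR² = 81, QR² = 180.
Since QR² = 180 < 153 + 81 = 234, the triangle is acute, so the smallest enclosing circle is the circumcircle.
Circumcentre = (-0.25, -3.5), r² = 47.8125.
r = √(47.8125) ≈ 6.91.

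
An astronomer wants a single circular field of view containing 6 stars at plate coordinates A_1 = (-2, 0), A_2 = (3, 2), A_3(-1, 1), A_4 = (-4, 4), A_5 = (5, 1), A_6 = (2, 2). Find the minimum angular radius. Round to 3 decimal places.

4.743

A smallest enclosing disk is always determined by at most three of the input points on its boundary.
The farthest pair is A_4–A_5 with squared distance 90. The circle on this segment as diameter has centre (0.5, 2.5) and r² = 90/4 = 22.5.
Check A_1: distance² to centre = 12.5 ≤ 22.5, so it lies inside.
All remaining points lie in this disk, and no smaller disk contains both endpoints, so this is the minimum enclosing circle.
r = √(22.5) ≈ 4.743.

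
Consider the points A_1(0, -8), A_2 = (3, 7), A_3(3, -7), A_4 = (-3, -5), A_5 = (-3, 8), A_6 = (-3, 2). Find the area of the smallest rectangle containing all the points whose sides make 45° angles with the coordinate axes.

189

In coordinates u = x + y, v = x − y the rectangle is axis-aligned; the map (x,y)→(u,v) scales areas by 2.
u-values: -8, 10, -4, -8, 5, -1; range = 10 − (-8) = 18.
v-values: 8, -4, 10, 2, -11, -5; range = 10 − (-11) = 21.
Area = (18 × 21) / 2 = 189.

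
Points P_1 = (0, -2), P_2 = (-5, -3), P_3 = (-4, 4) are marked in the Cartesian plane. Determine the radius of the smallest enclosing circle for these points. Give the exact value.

Side lengths²: P_1P_2² = 26, P_1P_3² = 52, P_2P_3² = 50.
Since P_1P_3² = 52 < 50 + 26 = 76, the triangle is acute, so the smallest enclosing circle is the circumcircle.
Circumcentre = (-52/17, 5/17), r² = 4225/289.
r = √(4225/289) = 65/17.

65/17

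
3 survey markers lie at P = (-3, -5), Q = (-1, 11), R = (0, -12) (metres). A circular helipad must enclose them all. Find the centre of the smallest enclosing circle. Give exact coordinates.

(-0.5, -0.5)

Side lengths²: PQ² = 260, PR² = 58, QR² = 530.
Since QR² = 530 ≥ 260 + 58 = 318, the angle opposite QR is not acute, so the smallest enclosing circle has QR as diameter.
Centre = midpoint of QR = (-0.5, -0.5), r² = 530/4 = 132.5.
Centre = (-0.5, -0.5).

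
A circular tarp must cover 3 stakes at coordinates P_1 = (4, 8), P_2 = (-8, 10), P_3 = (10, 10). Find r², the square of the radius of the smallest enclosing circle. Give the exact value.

Side lengths²: P_1P_2² = 148, P_1P_3² = 40, P_2P_3² = 324.
Since P_2P_3² = 324 ≥ 148 + 40 = 188, the angle opposite P_2P_3 is not acute, so the smallest enclosing circle has P_2P_3 as diameter.
Centre = midpoint of P_2P_3 = (1, 10), r² = 324/4 = 81.

81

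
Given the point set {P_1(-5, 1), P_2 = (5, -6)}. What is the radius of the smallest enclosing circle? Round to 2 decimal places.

6.10

The smallest circle enclosing two points has them as diameter endpoints.
Centre = midpoint = (0, -2.5); r² = |P_1P_2|²/4 = 149/4 = 37.25.
r = √(37.25) ≈ 6.10.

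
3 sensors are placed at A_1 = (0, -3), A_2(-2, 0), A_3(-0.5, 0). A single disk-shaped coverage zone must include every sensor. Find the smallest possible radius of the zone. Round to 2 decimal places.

1.80

Side lengths²: A_1A_2² = 13, A_1A_3² = 9.25, A_2A_3² = 2.25.
Since A_1A_2² = 13 ≥ 9.25 + 2.25 = 11.5, the angle opposite A_1A_2 is not acute, so the smallest enclosing circle has A_1A_2 as diameter.
Centre = midpoint of A_1A_2 = (-1, -1.5), r² = 13/4 = 3.25.
r = √(3.25) ≈ 1.80.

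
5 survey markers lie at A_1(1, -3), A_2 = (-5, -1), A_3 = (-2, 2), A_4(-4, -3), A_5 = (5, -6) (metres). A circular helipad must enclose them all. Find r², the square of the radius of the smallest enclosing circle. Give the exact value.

The minimum enclosing circle is determined by three boundary points: A_2, A_3, A_5.
Their circumcentre is (1/6, -19/6) with r² = 565/18.
The farthest remaining point A_4 is at distance² 313/18 ≤ 565/18.

565/18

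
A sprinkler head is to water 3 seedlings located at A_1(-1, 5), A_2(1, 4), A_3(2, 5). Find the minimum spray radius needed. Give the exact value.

1.5

Side lengths²: A_1A_2² = 5, A_1A_3² = 9, A_2A_3² = 2.
Since A_1A_3² = 9 ≥ 5 + 2 = 7, the angle opposite A_1A_3 is not acute, so the smallest enclosing circle has A_1A_3 as diameter.
Centre = midpoint of A_1A_3 = (0.5, 5), r² = 9/4 = 2.25.
r = √(2.25) = 1.5.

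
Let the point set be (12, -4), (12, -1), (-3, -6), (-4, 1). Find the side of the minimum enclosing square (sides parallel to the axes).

The bounding box has width 16 and height 7.
An axis-aligned square enclosing the set must have side ≥ max(width, height).
So the minimum side is max(16, 7) = 16.

16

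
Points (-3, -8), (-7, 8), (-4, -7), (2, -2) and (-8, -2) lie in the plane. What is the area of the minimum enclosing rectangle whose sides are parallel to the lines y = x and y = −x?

120

In coordinates u = x + y, v = x − y the rectangle is axis-aligned; the map (x,y)→(u,v) scales areas by 2.
u-values: -11, 1, -11, 0, -10; range = 1 − (-11) = 12.
v-values: 5, -15, 3, 4, -6; range = 5 − (-15) = 20.
Area = (12 × 20) / 2 = 120.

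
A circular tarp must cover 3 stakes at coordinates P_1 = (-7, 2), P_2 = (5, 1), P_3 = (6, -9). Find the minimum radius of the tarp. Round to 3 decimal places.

8.515

Side lengths²: P_1P_2² = 145, P_1P_3² = 290, P_2P_3² = 101.
Since P_1P_3² = 290 ≥ 145 + 101 = 246, the angle opposite P_1P_3 is not acute, so the smallest enclosing circle has P_1P_3 as diameter.
Centre = midpoint of P_1P_3 = (-0.5, -3.5), r² = 290/4 = 72.5.
r = √(72.5) ≈ 8.515.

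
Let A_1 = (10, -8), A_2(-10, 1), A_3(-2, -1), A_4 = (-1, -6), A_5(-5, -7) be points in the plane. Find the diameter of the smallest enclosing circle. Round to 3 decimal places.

By Welzl's lemma the MEC is supported by two points (diametrically opposite) or three points (on a circumcircle).
The farthest pair is A_1–A_2 with squared distance 481. The circle on this segment as diameter has centre (0, -3.5) and r² = 481/4 = 120.25.
Check A_3: distance² to centre = 10.25 ≤ 120.25, so it lies inside.
All remaining points lie in this disk, and no smaller disk contains both endpoints, so this is the minimum enclosing circle.
Diameter = 2r = 2√(120.25) ≈ 21.932.

21.932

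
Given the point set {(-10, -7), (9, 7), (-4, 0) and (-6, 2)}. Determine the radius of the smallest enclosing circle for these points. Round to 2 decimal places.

By Welzl's lemma the MEC is supported by two points (diametrically opposite) or three points (on a circumcircle).
The farthest pair is (-10, -7)–(9, 7) with squared distance 557. The circle on this segment as diameter has centre (-0.5, 0) and r² = 557/4 = 139.25.
Check (-4, 0): distance² to centre = 12.25 ≤ 139.25, so it lies inside.
All remaining points lie in this disk, and no smaller disk contains both endpoints, so this is the minimum enclosing circle.
r = √(139.25) ≈ 11.80.

11.80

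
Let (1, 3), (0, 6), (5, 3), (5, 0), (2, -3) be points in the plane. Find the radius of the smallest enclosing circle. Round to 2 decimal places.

The minimum enclosing circle of a finite set is fixed by two of the points (as a diameter) or three (as a circumcircle).
The farthest pair is (0, 6)–(2, -3) with squared distance 85. The circle on this segment as diameter has centre (1, 1.5) and r² = 85/4 = 21.25.
Check (1, 3): distance² to centre = 2.25 ≤ 21.25, so it lies inside.
All remaining points lie in this disk, and no smaller disk contains both endpoints, so this is the minimum enclosing circle.
r = √(21.25) ≈ 4.61.

4.61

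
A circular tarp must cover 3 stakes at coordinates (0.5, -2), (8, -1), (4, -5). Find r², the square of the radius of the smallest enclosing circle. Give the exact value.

Call the three points A, B, C in the order given.
Side lengths²: AB² = 57.25, AC² = 21.25, BC² = 32.
Since AB² = 57.25 ≥ 32 + 21.25 = 53.25, the angle opposite AB is not acute, so the smallest enclosing circle has AB as diameter.
Centre = midpoint of AB = (4.25, -1.5), r² = 57.25/4 = 14.3125.

14.3125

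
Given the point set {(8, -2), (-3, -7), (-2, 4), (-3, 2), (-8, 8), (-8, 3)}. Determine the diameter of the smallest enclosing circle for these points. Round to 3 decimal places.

18.972

A smallest enclosing disk is always determined by at most three of the input points on its boundary.
The minimum enclosing circle is determined by three boundary points: (8, -2), (-3, -7), (-8, 8).
Their circumcentre is (-10/19, 41/19) with r² = 32485/361.
The farthest remaining point (-8, 3) is at distance² 20420/361 ≤ 32485/361.
Diameter = 2r = 2√(32485/361) ≈ 18.972.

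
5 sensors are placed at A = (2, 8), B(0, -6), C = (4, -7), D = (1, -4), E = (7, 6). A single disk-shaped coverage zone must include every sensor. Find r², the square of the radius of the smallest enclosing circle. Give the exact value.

By Welzl's lemma the MEC is supported by two points (diametrically opposite) or three points (on a circumcircle).
The farthest pair is A–C with squared distance 229. The circle on this segment as diameter has centre (3, 0.5) and r² = 229/4 = 57.25.
Check B: distance² to centre = 51.25 ≤ 57.25, so it lies inside.
All remaining points lie in this disk, and no smaller disk contains both endpoints, so this is the minimum enclosing circle.

57.25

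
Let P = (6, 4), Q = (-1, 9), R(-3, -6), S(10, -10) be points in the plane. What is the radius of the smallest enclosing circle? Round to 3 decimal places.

The farthest pair is Q–S with squared distance 482. The circle on this segment as diameter has centre (4.5, -0.5) and r² = 482/4 = 120.5.
Check P: distance² to centre = 22.5 ≤ 120.5, so it lies inside.
All remaining points lie in this disk, and no smaller disk contains both endpoints, so this is the minimum enclosing circle.
r = √(120.5) ≈ 10.977.

10.977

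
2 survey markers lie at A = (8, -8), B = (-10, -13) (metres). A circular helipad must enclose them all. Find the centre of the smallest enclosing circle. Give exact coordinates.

(-1, -10.5)

The smallest circle enclosing two points has them as diameter endpoints.
Centre = midpoint = (-1, -10.5); r² = |AB|²/4 = 349/4 = 87.25.
Centre = (-1, -10.5).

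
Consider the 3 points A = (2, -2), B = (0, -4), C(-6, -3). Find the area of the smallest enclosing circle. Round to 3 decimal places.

51.051

Side lengths²: AB² = 8, AC² = 65, BC² = 37.
Since AC² = 65 ≥ 37 + 8 = 45, the angle opposite AC is not acute, so the smallest enclosing circle has AC as diameter.
Centre = midpoint of AC = (-2, -2.5), r² = 65/4 = 16.25.
Area = π·r² = π·16.25 ≈ 51.051.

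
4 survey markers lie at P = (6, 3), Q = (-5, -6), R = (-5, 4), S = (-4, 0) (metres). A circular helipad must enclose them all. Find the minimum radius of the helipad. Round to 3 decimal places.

7.136

By Welzl's lemma the MEC is supported by two points (diametrically opposite) or three points (on a circumcircle).
The minimum enclosing circle is determined by three boundary points: P, Q, R.
Their circumcentre is (1/11, -1) with r² = 6161/121.
The farthest remaining point S is at distance² 2146/121 ≤ 6161/121.
r = √(6161/121) ≈ 7.136.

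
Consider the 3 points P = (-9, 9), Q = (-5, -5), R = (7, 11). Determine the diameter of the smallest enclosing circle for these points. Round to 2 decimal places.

Side lengths²: PQ² = 212, PR² = 260, QR² = 400.
Since QR² = 400 < 260 + 212 = 472, the triangle is acute, so the smallest enclosing circle is the circumcircle.
Circumcentre = (-7/29, 114/29), r² = 86125/841.
Diameter = 2r = 2√(86125/841) ≈ 20.24.

20.24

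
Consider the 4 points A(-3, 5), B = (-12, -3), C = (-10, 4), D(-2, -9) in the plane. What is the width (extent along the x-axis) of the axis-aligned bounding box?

10

max x = -2, min x = -12, so width = 10.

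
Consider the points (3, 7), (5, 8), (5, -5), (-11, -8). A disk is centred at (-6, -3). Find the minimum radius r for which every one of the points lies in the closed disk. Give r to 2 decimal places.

15.56

The required radius is the distance from (-6, -3) to the farthest point.
Squared distances: 181, 242, 125, 50.
Maximum is 242, attained at (5, 8).
r = √242 ≈ 15.56.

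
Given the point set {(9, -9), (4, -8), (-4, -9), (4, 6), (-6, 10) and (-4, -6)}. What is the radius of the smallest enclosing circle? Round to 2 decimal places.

The minimum enclosing circle of a finite set is fixed by two of the points (as a diameter) or three (as a circumcircle).
The farthest pair is (9, -9)–(-6, 10) with squared distance 586. The circle on this segment as diameter has centre (1.5, 0.5) and r² = 586/4 = 146.5.
Check (4, -8): distance² to centre = 78.5 ≤ 146.5, so it lies inside.
All remaining points lie in this disk, and no smaller disk contains both endpoints, so this is the minimum enclosing circle.
r = √(146.5) ≈ 12.10.

12.10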